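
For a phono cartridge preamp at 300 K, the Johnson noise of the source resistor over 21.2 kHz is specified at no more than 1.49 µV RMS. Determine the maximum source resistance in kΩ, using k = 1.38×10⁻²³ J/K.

6.32 kΩ

Johnson–Nyquist: V_n = √(4kTRB) ⇒ R = V_n² / (4kTB)
4kTB = 4 × 1.38×10⁻²³ × 300 × 2.12×10⁴ = 3.51×10⁻¹⁶
R = (1.49×10⁻⁶)² / 3.51×10⁻¹⁶ = 6.32×10³ Ω = 6.32 kΩ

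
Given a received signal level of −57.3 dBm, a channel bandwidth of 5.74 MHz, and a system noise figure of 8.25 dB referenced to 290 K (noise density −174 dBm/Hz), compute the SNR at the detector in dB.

Noise floor: N = −174 + 10 log₁₀(B) + NF
10 log₁₀(5.74×10⁶) = 67.59 dB
N = −174 + 67.59 + 8.25 = −98.16 dBm
SNR = P_sig − N = −57.3 − (−98.16) = 40.86 dB → 40.9 dB

40.9 dB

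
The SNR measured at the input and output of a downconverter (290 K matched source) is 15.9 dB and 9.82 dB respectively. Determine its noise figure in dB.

6.08 dB

NF (dB) = SNR_in(dB) − SNR_out(dB) when the source is at T₀
NF = 15.9 − 9.82 = 6.08 dB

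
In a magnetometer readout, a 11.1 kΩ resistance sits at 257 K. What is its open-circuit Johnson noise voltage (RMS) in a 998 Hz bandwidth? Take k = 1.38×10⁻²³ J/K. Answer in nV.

396 nV

V_n = √(4kTRB)
4kTRB = 4 × 1.38×10⁻²³ × 257 × 1.11×10⁴ × 9.98×10² = 1.57×10⁻¹³ V²
V_n = √(1.57×10⁻¹³) = 3.96×10⁻⁷ V = 396 nV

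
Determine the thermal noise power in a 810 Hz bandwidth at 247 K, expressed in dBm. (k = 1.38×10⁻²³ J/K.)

−145.6 dBm

P_n = kTB = 1.38×10⁻²³ × 247 × 8.10×10² = 2.76×10⁻¹⁸ W
In dBm: 10 log₁₀(2.76×10⁻¹⁸ / 10⁻³) = −145.6 dBm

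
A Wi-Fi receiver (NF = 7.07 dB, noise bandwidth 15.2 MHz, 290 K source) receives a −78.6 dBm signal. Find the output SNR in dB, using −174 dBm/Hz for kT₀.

Noise floor: N = −174 + 10 log₁₀(B) + NF
10 log₁₀(1.52×10⁷) = 71.82 dB
N = −174 + 71.82 + 7.07 = −95.11 dBm
SNR = P_sig − N = −78.6 − (−95.11) = 16.51 dB → 16.5 dB

16.5 dB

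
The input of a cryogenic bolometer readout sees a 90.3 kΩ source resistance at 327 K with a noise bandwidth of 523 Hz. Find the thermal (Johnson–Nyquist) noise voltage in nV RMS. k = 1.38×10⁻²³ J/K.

923 nV

V_n = √(4kTRB)
4kTRB = 4 × 1.38×10⁻²³ × 327 × 9.03×10⁴ × 5.23×10² = 8.52×10⁻¹³ V²
V_n = √(8.52×10⁻¹³) = 9.23×10⁻⁷ V = 923 nV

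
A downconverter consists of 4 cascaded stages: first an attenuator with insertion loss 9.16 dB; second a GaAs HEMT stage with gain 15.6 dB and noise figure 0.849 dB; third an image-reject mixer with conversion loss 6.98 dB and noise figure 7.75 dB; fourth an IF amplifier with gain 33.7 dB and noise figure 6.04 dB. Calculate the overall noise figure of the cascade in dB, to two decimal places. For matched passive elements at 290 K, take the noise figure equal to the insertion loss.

Convert to linear (a loss of L dB is a gain of −L dB): F_i = 10^(NF_i/10), G_i = 10^(G_i,dB/10)
  Stage 1: F_1 = 10^(9.16/10) = 8.241, G_1 = 10^(−9.16/10) = 0.1213
  Stage 2: F_2 = 10^(0.849/10) = 1.216, G_2 = 10^(15.6/10) = 36.31
  Stage 3: F_3 = 10^(7.75/10) = 5.957, G_3 = 10^(−6.98/10) = 0.2004
  Stage 4: F_4 = 10^(6.04/10) = 4.018, G_4 = 10^(33.7/10) = 2344
Friis cascade:
  F = 8.241 + (1.216 − 1)/0.1213 + (5.957 − 1)/4.406 + (4.018 − 1)/0.8831 = 14.56
NF = 10 log₁₀(14.56) = 11.63 dB

11.63 dB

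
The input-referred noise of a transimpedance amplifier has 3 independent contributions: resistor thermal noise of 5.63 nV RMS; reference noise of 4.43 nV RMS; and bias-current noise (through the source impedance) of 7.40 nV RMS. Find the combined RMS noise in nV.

10.3 nV

Uncorrelated sources add in power (mean-square): V_tot = √(ΣV_i²)
V_tot = √[(5.63×10⁻⁹)² + (4.43×10⁻⁹)² + (7.40×10⁻⁹)²] = 1.03×10⁻⁸ V = 10.3 nV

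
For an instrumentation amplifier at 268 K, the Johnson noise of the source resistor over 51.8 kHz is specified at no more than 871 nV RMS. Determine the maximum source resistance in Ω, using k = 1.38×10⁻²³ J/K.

990 Ω

Johnson–Nyquist: V_n = √(4kTRB) ⇒ R = V_n² / (4kTB)
4kTB = 4 × 1.38×10⁻²³ × 268 × 5.18×10⁴ = 7.66×10⁻¹⁶
R = (8.71×10⁻⁷)² / 7.66×10⁻¹⁶ = 9.90×10² Ω = 990 Ω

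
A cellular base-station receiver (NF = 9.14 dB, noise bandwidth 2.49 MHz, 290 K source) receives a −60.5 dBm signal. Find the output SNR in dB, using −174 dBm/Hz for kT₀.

40.4 dB

Noise floor: N = −174 + 10 log₁₀(B) + NF
10 log₁₀(2.49×10⁶) = 63.96 dB
N = −174 + 63.96 + 9.14 = −100.90 dBm
SNR = P_sig − N = −60.5 − (−100.90) = 40.40 dB → 40.4 dB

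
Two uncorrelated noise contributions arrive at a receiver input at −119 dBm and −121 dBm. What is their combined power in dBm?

Convert to linear, add, convert back:
P₁ = 1.26×10⁻¹⁵ W, P₂ = 7.94×10⁻¹⁶ W
P_tot = 2.05×10⁻¹⁵ W → 10 log₁₀(P_tot / 10⁻³) = −116.9 dBm

−116.9 dBm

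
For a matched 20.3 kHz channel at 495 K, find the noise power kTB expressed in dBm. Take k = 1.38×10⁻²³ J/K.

P_n = kTB = 1.38×10⁻²³ × 495 × 2.03×10⁴ = 1.39×10⁻¹⁶ W
In dBm: 10 log₁₀(1.39×10⁻¹⁶ / 10⁻³) = −128.6 dBm

−128.6 dBm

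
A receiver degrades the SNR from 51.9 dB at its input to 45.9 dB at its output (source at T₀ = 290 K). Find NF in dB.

6.0 dB

NF (dB) = SNR_in(dB) − SNR_out(dB) when the source is at T₀
NF = 51.9 − 45.9 = 6.0 dB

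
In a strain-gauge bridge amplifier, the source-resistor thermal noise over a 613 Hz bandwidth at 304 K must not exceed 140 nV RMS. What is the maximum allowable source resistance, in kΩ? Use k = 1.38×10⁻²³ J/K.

1.91 kΩ

Johnson–Nyquist: V_n = √(4kTRB) ⇒ R = V_n² / (4kTB)
4kTB = 4 × 1.38×10⁻²³ × 304 × 6.13×10² = 1.03×10⁻¹⁷
R = (1.40×10⁻⁷)² / 1.03×10⁻¹⁷ = 1.91×10³ Ω = 1.91 kΩ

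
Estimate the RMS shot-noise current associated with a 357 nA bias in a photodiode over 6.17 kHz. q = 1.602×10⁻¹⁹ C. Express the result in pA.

26.6 pA

I_n = √(2qI·B)
2qI·B = 2 × 1.602×10⁻¹⁹ × 3.57×10⁻⁷ × 6.17×10³ = 7.06×10⁻²² A²
I_n = √(7.06×10⁻²²) = 2.66×10⁻¹¹ A = 26.6 pA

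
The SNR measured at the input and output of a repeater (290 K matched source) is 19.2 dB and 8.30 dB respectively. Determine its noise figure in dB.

10.90 dB

NF (dB) = SNR_in(dB) − SNR_out(dB) when the source is at T₀
NF = 19.2 − 8.30 = 10.90 dB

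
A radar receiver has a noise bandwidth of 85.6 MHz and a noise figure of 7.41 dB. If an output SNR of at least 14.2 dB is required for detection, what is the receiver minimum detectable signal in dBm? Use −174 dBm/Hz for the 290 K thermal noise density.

Sensitivity = −174 + 10 log₁₀(B) + NF + SNR_min
= −174 + 79.32 + 7.41 + 14.2
= −73.07 dBm → −73.1 dBm

−73.1 dBm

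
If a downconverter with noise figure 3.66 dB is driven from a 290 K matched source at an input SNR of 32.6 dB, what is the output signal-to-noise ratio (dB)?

28.94 dB

By definition F = SNR_in/SNR_out, so in dB: SNR_out = SNR_in − NF
SNR_out = 32.6 − 3.66 = 28.94 dB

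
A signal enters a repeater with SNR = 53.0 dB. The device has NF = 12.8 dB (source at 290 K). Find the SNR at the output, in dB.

By definition F = SNR_in/SNR_out, so in dB: SNR_out = SNR_in − NF
SNR_out = 53.0 − 12.8 = 40.2 dB

40.2 dB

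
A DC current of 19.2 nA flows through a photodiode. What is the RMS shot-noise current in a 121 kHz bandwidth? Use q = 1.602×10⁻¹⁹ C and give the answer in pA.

I_n = √(2qI·B)
2qI·B = 2 × 1.602×10⁻¹⁹ × 1.92×10⁻⁸ × 1.21×10⁵ = 7.44×10⁻²² A²
I_n = √(7.44×10⁻²²) = 2.73×10⁻¹¹ A = 27.3 pA

27.3 pA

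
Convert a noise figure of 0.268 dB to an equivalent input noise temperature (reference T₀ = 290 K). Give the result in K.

F = 10^(0.268/10) = 1.06365
T_e = (F − 1)·T₀ = (1.06365 − 1) × 290 = 18.5 K

18.5 K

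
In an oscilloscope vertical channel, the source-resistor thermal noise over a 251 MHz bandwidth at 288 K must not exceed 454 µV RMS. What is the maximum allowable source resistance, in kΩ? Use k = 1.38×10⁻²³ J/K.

Johnson–Nyquist: V_n = √(4kTRB) ⇒ R = V_n² / (4kTB)
4kTB = 4 × 1.38×10⁻²³ × 288 × 2.51×10⁸ = 3.99×10⁻¹²
R = (4.54×10⁻⁴)² / 3.99×10⁻¹² = 5.17×10⁴ Ω = 51.7 kΩ

51.7 kΩ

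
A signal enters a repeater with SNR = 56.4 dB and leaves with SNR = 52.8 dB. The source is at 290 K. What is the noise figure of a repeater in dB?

NF (dB) = SNR_in(dB) − SNR_out(dB) when the source is at T₀
NF = 56.4 − 52.8 = 3.6 dB

3.6 dB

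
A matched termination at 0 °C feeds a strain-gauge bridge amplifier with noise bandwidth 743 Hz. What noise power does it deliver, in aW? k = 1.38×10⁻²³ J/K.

T = 0 °C + 273.15 = 273.15 K
P_n = kTB = 1.38×10⁻²³ × 273.15 × 7.43×10² = 2.80×10⁻¹⁸ W = 2.80 aW

2.80 aW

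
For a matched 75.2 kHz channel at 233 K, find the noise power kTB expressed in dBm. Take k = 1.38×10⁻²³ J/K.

−126.2 dBm

P_n = kTB = 1.38×10⁻²³ × 233 × 7.52×10⁴ = 2.42×10⁻¹⁶ W
In dBm: 10 log₁₀(2.42×10⁻¹⁶ / 10⁻³) = −126.2 dBm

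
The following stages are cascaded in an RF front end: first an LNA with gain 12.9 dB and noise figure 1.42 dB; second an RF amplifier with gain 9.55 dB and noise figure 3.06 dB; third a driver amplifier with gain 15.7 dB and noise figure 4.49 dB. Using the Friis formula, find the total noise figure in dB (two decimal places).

Convert to linear (a loss of L dB is a gain of −L dB): F_i = 10^(NF_i/10), G_i = 10^(G_i,dB/10)
  Stage 1: F_1 = 10^(1.42/10) = 1.387, G_1 = 10^(12.9/10) = 19.50
  Stage 2: F_2 = 10^(3.06/10) = 2.023, G_2 = 10^(9.55/10) = 9.016
  Stage 3: F_3 = 10^(4.49/10) = 2.812, G_3 = 10^(15.7/10) = 37.15
Friis cascade:
  F = 1.387 + (2.023 − 1)/19.50 + (2.812 − 1)/175.8 = 1.450
NF = 10 log₁₀(1.450) = 1.61 dB

1.61 dB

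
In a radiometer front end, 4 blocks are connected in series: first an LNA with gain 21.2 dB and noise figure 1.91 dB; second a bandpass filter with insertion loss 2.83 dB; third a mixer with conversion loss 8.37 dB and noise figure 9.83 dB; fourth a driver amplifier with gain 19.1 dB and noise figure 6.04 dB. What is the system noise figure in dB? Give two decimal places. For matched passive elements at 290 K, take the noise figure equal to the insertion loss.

2.98 dB

Convert to linear (a loss of L dB is a gain of −L dB): F_i = 10^(NF_i/10), G_i = 10^(G_i,dB/10)
  Stage 1: F_1 = 10^(1.91/10) = 1.552, G_1 = 10^(21.2/10) = 131.8
  Stage 2: F_2 = 10^(2.83/10) = 1.919, G_2 = 10^(−2.83/10) = 0.5212
  Stage 3: F_3 = 10^(9.83/10) = 9.616, G_3 = 10^(−8.37/10) = 0.1455
  Stage 4: F_4 = 10^(6.04/10) = 4.018, G_4 = 10^(19.1/10) = 81.28
Friis cascade:
  F = 1.552 + (1.919 − 1)/131.8 + (9.616 − 1)/68.71 + (4.018 − 1)/10.00 = 1.987
NF = 10 log₁₀(1.987) = 2.98 dB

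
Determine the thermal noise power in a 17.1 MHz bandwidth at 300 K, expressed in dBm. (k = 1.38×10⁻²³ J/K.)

−101.5 dBm

P_n = kTB = 1.38×10⁻²³ × 300 × 1.71×10⁷ = 7.08×10⁻¹⁴ W
In dBm: 10 log₁₀(7.08×10⁻¹⁴ / 10⁻³) = −101.5 dBm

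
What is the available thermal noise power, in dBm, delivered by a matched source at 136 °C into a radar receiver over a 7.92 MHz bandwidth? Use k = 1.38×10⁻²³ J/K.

−103.5 dBm

T = 136 °C + 273.15 = 409.15 K
P_n = kTB = 1.38×10⁻²³ × 409.15 × 7.92×10⁶ = 4.47×10⁻¹⁴ W
In dBm: 10 log₁₀(4.47×10⁻¹⁴ / 10⁻³) = −103.5 dBm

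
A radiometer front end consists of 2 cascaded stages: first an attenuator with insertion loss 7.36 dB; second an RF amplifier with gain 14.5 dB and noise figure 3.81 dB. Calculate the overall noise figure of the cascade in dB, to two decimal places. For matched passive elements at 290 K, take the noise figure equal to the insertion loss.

Convert to linear (a loss of L dB is a gain of −L dB): F_i = 10^(NF_i/10), G_i = 10^(G_i,dB/10)
  Stage 1: F_1 = 10^(7.36/10) = 5.445, G_1 = 10^(−7.36/10) = 0.1837
  Stage 2: F_2 = 10^(3.81/10) = 2.404, G_2 = 10^(14.5/10) = 28.18
Friis cascade:
  F = 5.445 + (2.404 − 1)/0.1837 = 13.09
NF = 10 log₁₀(13.09) = 11.17 dB

11.17 dB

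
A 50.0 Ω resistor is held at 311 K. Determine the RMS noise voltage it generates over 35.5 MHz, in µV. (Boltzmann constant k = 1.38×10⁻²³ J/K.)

V_n = √(4kTRB)
4kTRB = 4 × 1.38×10⁻²³ × 311 × 5.00×10¹ × 3.55×10⁷ = 3.05×10⁻¹¹ V²
V_n = √(3.05×10⁻¹¹) = 5.52×10⁻⁶ V = 5.52 µV

5.52 µV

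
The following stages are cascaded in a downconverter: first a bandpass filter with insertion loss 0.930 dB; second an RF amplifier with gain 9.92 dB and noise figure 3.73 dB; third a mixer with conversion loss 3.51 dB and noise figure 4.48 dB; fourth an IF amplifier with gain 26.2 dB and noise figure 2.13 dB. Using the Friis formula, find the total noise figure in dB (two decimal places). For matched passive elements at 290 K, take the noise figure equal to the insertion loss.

Convert to linear (a loss of L dB is a gain of −L dB): F_i = 10^(NF_i/10), G_i = 10^(G_i,dB/10)
  Stage 1: F_1 = 10^(0.930/10) = 1.239, G_1 = 10^(−0.930/10) = 0.8072
  Stage 2: F_2 = 10^(3.73/10) = 2.360, G_2 = 10^(9.92/10) = 9.817
  Stage 3: F_3 = 10^(4.48/10) = 2.805, G_3 = 10^(−3.51/10) = 0.4457
  Stage 4: F_4 = 10^(2.13/10) = 1.633, G_4 = 10^(26.2/10) = 416.9
Friis cascade:
  F = 1.239 + (2.360 − 1)/0.8072 + (2.805 − 1)/7.925 + (1.633 − 1)/3.532 = 3.331
NF = 10 log₁₀(3.331) = 5.23 dB

5.23 dB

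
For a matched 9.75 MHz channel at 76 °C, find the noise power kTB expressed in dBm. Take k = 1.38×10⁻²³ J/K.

−103.3 dBm

T = 76 °C + 273.15 = 349.15 K
P_n = kTB = 1.38×10⁻²³ × 349.15 × 9.75×10⁶ = 4.70×10⁻¹⁴ W
In dBm: 10 log₁₀(4.70×10⁻¹⁴ / 10⁻³) = −103.3 dBm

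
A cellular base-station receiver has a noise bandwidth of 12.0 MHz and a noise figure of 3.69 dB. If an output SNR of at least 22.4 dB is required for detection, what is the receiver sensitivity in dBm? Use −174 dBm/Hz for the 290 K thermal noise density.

−77.1 dBm

Sensitivity = −174 + 10 log₁₀(B) + NF + SNR_min
= −174 + 70.79 + 3.69 + 22.4
= −77.12 dBm → −77.1 dBm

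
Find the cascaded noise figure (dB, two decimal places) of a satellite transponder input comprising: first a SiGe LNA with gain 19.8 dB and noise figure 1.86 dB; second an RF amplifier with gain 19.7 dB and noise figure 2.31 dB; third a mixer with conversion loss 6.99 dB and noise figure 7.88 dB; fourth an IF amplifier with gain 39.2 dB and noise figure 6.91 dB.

1.89 dB

Convert to linear (a loss of L dB is a gain of −L dB): F_i = 10^(NF_i/10), G_i = 10^(G_i,dB/10)
  Stage 1: F_1 = 10^(1.86/10) = 1.535, G_1 = 10^(19.8/10) = 95.50
  Stage 2: F_2 = 10^(2.31/10) = 1.702, G_2 = 10^(19.7/10) = 93.33
  Stage 3: F_3 = 10^(7.88/10) = 6.138, G_3 = 10^(−6.99/10) = 0.2000
  Stage 4: F_4 = 10^(6.91/10) = 4.909, G_4 = 10^(39.2/10) = 8318
Friis cascade:
  F = 1.535 + (1.702 − 1)/95.50 + (6.138 − 1)/8913 + (4.909 − 1)/1782 = 1.545
NF = 10 log₁₀(1.545) = 1.89 dB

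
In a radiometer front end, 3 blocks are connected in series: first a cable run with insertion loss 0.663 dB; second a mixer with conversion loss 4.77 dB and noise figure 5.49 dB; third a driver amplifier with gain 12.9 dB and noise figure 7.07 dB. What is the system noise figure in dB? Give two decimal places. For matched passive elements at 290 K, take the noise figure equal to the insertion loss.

Convert to linear (a loss of L dB is a gain of −L dB): F_i = 10^(NF_i/10), G_i = 10^(G_i,dB/10)
  Stage 1: F_1 = 10^(0.663/10) = 1.165, G_1 = 10^(−0.663/10) = 0.8584
  Stage 2: F_2 = 10^(5.49/10) = 3.540, G_2 = 10^(−4.77/10) = 0.3334
  Stage 3: F_3 = 10^(7.07/10) = 5.093, G_3 = 10^(12.9/10) = 19.50
Friis cascade:
  F = 1.165 + (3.540 − 1)/0.8584 + (5.093 − 1)/0.2862 = 18.43
NF = 10 log₁₀(18.43) = 12.65 dB

12.65 dB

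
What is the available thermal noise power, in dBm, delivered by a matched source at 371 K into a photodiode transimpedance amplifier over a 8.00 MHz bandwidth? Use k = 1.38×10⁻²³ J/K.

−103.9 dBm

P_n = kTB = 1.38×10⁻²³ × 371 × 8.00×10⁶ = 4.10×10⁻¹⁴ W
In dBm: 10 log₁₀(4.10×10⁻¹⁴ / 10⁻³) = −103.9 dBm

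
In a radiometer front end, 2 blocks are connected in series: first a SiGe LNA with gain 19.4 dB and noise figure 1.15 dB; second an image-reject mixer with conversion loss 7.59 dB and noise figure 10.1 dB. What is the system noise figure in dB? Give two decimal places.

Convert to linear (a loss of L dB is a gain of −L dB): F_i = 10^(NF_i/10), G_i = 10^(G_i,dB/10)
  Stage 1: F_1 = 10^(1.15/10) = 1.303, G_1 = 10^(19.4/10) = 87.10
  Stage 2: F_2 = 10^(10.1/10) = 10.23, G_2 = 10^(−7.59/10) = 0.1742
Friis cascade:
  F = 1.303 + (10.23 − 1)/87.10 = 1.409
NF = 10 log₁₀(1.409) = 1.49 dB

1.49 dB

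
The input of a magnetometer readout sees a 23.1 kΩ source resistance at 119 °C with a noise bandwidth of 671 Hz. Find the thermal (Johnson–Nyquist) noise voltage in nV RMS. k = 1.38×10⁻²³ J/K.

579 nV

T = 119 °C + 273.15 = 392.15 K
V_n = √(4kTRB)
4kTRB = 4 × 1.38×10⁻²³ × 392.15 × 2.31×10⁴ × 6.71×10² = 3.36×10⁻¹³ V²
V_n = √(3.36×10⁻¹³) = 5.79×10⁻⁷ V = 579 nV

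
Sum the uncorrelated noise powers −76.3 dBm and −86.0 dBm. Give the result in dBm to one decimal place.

−75.9 dBm

Convert to linear, add, convert back:
P₁ = 2.34×10⁻¹¹ W, P₂ = 2.51×10⁻¹² W
P_tot = 2.60×10⁻¹¹ W → 10 log₁₀(P_tot / 10⁻³) = −75.9 dBm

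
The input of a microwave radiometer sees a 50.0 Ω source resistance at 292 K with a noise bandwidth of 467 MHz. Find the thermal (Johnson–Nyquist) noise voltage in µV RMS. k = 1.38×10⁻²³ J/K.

19.4 µV

V_n = √(4kTRB)
4kTRB = 4 × 1.38×10⁻²³ × 292 × 5.00×10¹ × 4.67×10⁸ = 3.76×10⁻¹⁰ V²
V_n = √(3.76×10⁻¹⁰) = 1.94×10⁻⁵ V = 19.4 µV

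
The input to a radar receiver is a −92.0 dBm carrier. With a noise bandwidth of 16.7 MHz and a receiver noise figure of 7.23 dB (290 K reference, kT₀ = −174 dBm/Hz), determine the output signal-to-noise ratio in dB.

Noise floor: N = −174 + 10 log₁₀(B) + NF
10 log₁₀(1.67×10⁷) = 72.23 dB
N = −174 + 72.23 + 7.23 = −94.54 dBm
SNR = P_sig − N = −92.0 − (−94.54) = 2.54 dB → 2.5 dB

2.5 dB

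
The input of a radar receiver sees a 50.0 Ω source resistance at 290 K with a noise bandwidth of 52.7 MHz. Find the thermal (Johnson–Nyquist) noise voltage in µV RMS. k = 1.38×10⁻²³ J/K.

6.49 µV

V_n = √(4kTRB)
4kTRB = 4 × 1.38×10⁻²³ × 290 × 5.00×10¹ × 5.27×10⁷ = 4.22×10⁻¹¹ V²
V_n = √(4.22×10⁻¹¹) = 6.49×10⁻⁶ V = 6.49 µV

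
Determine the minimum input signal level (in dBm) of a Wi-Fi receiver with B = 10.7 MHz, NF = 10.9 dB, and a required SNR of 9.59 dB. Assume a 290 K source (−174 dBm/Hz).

Sensitivity = −174 + 10 log₁₀(B) + NF + SNR_min
= −174 + 70.29 + 10.9 + 9.59
= −83.22 dBm → −83.2 dBm

−83.2 dBm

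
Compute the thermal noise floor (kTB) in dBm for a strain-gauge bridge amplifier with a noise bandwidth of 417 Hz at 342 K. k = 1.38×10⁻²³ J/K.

P_n = kTB = 1.38×10⁻²³ × 342 × 4.17×10² = 1.97×10⁻¹⁸ W
In dBm: 10 log₁₀(1.97×10⁻¹⁸ / 10⁻³) = −147.1 dBm

−147.1 dBm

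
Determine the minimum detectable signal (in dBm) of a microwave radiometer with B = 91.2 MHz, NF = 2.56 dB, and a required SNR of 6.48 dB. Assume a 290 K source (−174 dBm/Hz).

Sensitivity = −174 + 10 log₁₀(B) + NF + SNR_min
= −174 + 79.6 + 2.56 + 6.48
= −85.36 dBm → −85.4 dBm

−85.4 dBm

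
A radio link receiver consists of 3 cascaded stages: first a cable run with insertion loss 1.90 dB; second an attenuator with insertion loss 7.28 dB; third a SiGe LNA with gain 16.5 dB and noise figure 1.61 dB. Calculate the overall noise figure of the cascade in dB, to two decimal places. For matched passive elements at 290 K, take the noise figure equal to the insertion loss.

10.79 dB

Convert to linear (a loss of L dB is a gain of −L dB): F_i = 10^(NF_i/10), G_i = 10^(G_i,dB/10)
  Stage 1: F_1 = 10^(1.90/10) = 1.549, G_1 = 10^(−1.90/10) = 0.6457
  Stage 2: F_2 = 10^(7.28/10) = 5.346, G_2 = 10^(−7.28/10) = 0.1871
  Stage 3: F_3 = 10^(1.61/10) = 1.449, G_3 = 10^(16.5/10) = 44.67
Friis cascade:
  F = 1.549 + (5.346 − 1)/0.6457 + (1.449 − 1)/0.1208 = 11.99
NF = 10 log₁₀(11.99) = 10.79 dB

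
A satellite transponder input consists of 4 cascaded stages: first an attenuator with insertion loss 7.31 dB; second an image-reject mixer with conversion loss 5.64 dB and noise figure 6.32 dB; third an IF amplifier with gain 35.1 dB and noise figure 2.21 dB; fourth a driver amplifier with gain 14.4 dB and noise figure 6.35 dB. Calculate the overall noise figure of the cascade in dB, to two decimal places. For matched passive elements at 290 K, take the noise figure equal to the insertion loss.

15.58 dB

Convert to linear (a loss of L dB is a gain of −L dB): F_i = 10^(NF_i/10), G_i = 10^(G_i,dB/10)
  Stage 1: F_1 = 10^(7.31/10) = 5.383, G_1 = 10^(−7.31/10) = 0.1858
  Stage 2: F_2 = 10^(6.32/10) = 4.285, G_2 = 10^(−5.64/10) = 0.2729
  Stage 3: F_3 = 10^(2.21/10) = 1.663, G_3 = 10^(35.1/10) = 3236
  Stage 4: F_4 = 10^(6.35/10) = 4.315, G_4 = 10^(14.4/10) = 27.54
Friis cascade:
  F = 5.383 + (4.285 − 1)/0.1858 + (1.663 − 1)/0.05070 + (4.315 − 1)/164.1 = 36.17
NF = 10 log₁₀(36.17) = 15.58 dB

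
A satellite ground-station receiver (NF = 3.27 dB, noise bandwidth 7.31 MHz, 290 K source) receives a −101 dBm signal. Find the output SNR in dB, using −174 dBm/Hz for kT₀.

Noise floor: N = −174 + 10 log₁₀(B) + NF
10 log₁₀(7.31×10⁶) = 68.64 dB
N = −174 + 68.64 + 3.27 = −102.09 dBm
SNR = P_sig − N = −101 − (−102.09) = 1.09 dB → 1.1 dB

1.1 dB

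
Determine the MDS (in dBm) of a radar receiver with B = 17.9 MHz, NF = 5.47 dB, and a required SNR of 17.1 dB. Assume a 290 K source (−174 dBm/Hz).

Sensitivity = −174 + 10 log₁₀(B) + NF + SNR_min
= −174 + 72.53 + 5.47 + 17.1
= −78.90 dBm → −78.9 dBm

−78.9 dBm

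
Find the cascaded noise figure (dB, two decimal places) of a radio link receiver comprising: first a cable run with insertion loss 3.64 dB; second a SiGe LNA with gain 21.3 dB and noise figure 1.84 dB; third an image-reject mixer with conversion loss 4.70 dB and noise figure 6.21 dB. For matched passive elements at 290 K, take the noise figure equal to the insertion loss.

5.55 dB

Convert to linear (a loss of L dB is a gain of −L dB): F_i = 10^(NF_i/10), G_i = 10^(G_i,dB/10)
  Stage 1: F_1 = 10^(3.64/10) = 2.312, G_1 = 10^(−3.64/10) = 0.4325
  Stage 2: F_2 = 10^(1.84/10) = 1.528, G_2 = 10^(21.3/10) = 134.9
  Stage 3: F_3 = 10^(6.21/10) = 4.178, G_3 = 10^(−4.70/10) = 0.3388
Friis cascade:
  F = 2.312 + (1.528 − 1)/0.4325 + (4.178 − 1)/58.34 = 3.586
NF = 10 log₁₀(3.586) = 5.55 dB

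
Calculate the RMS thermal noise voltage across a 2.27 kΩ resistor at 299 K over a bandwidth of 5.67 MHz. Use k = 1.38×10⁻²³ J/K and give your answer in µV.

V_n = √(4kTRB)
4kTRB = 4 × 1.38×10⁻²³ × 299 × 2.27×10³ × 5.67×10⁶ = 2.12×10⁻¹⁰ V²
V_n = √(2.12×10⁻¹⁰) = 1.46×10⁻⁵ V = 14.6 µV

14.6 µV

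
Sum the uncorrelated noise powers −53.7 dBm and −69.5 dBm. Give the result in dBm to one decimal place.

Convert to linear, add, convert back:
P₁ = 4.27×10⁻⁹ W, P₂ = 1.12×10⁻¹⁰ W
P_tot = 4.38×10⁻⁹ W → 10 log₁₀(P_tot / 10⁻³) = −53.6 dBm

−53.6 dBm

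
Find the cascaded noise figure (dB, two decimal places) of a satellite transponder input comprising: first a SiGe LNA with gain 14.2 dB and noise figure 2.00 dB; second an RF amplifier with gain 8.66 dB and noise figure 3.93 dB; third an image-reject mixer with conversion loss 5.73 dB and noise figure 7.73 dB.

Convert to linear (a loss of L dB is a gain of −L dB): F_i = 10^(NF_i/10), G_i = 10^(G_i,dB/10)
  Stage 1: F_1 = 10^(2.00/10) = 1.585, G_1 = 10^(14.2/10) = 26.30
  Stage 2: F_2 = 10^(3.93/10) = 2.472, G_2 = 10^(8.66/10) = 7.345
  Stage 3: F_3 = 10^(7.73/10) = 5.929, G_3 = 10^(−5.73/10) = 0.2673
Friis cascade:
  F = 1.585 + (2.472 − 1)/26.30 + (5.929 − 1)/193.2 = 1.666
NF = 10 log₁₀(1.666) = 2.22 dB

2.22 dB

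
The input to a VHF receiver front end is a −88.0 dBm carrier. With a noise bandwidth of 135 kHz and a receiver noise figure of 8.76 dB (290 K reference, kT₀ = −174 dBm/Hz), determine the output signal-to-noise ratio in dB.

Noise floor: N = −174 + 10 log₁₀(B) + NF
10 log₁₀(1.35×10⁵) = 51.3 dB
N = −174 + 51.3 + 8.76 = −113.94 dBm
SNR = P_sig − N = −88.0 − (−113.94) = 25.94 dB → 25.9 dB

25.9 dB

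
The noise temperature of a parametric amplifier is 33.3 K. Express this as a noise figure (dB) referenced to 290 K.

0.472 dB

F = 1 + T_e/T₀ = 1 + 33.3/290 = 1.11483
NF = 10 log₁₀(1.11483) = 0.472 dB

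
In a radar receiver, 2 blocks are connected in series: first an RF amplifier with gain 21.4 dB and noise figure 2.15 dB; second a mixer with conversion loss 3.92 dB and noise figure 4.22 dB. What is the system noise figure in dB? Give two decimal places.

2.18 dB

Convert to linear (a loss of L dB is a gain of −L dB): F_i = 10^(NF_i/10), G_i = 10^(G_i,dB/10)
  Stage 1: F_1 = 10^(2.15/10) = 1.641, G_1 = 10^(21.4/10) = 138.0
  Stage 2: F_2 = 10^(4.22/10) = 2.642, G_2 = 10^(−3.92/10) = 0.4055
Friis cascade:
  F = 1.641 + (2.642 − 1)/138.0 = 1.652
NF = 10 log₁₀(1.652) = 2.18 dB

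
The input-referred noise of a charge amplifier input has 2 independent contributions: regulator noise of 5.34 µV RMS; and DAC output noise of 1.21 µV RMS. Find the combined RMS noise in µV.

Uncorrelated sources add in power (mean-square): V_tot = √(ΣV_i²)
V_tot = √[(5.34×10⁻⁶)² + (1.21×10⁻⁶)²] = 5.48×10⁻⁶ V = 5.48 µV

5.48 µV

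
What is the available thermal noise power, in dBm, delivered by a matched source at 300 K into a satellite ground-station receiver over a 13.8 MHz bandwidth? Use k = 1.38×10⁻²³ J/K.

−102.4 dBm

P_n = kTB = 1.38×10⁻²³ × 300 × 1.38×10⁷ = 5.71×10⁻¹⁴ W
In dBm: 10 log₁₀(5.71×10⁻¹⁴ / 10⁻³) = −102.4 dBm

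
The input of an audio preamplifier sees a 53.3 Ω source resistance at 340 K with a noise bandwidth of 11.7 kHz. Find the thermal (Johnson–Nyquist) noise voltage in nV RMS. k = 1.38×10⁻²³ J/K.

V_n = √(4kTRB)
4kTRB = 4 × 1.38×10⁻²³ × 340 × 5.33×10¹ × 1.17×10⁴ = 1.17×10⁻¹⁴ V²
V_n = √(1.17×10⁻¹⁴) = 1.08×10⁻⁷ V = 108 nV

108 nV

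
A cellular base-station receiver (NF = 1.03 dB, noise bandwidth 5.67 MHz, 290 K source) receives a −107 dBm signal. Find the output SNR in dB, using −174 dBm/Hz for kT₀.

Noise floor: N = −174 + 10 log₁₀(B) + NF
10 log₁₀(5.67×10⁶) = 67.54 dB
N = −174 + 67.54 + 1.03 = −105.43 dBm
SNR = P_sig − N = −107 − (−105.43) = −1.57 dB → −1.6 dB

−1.6 dB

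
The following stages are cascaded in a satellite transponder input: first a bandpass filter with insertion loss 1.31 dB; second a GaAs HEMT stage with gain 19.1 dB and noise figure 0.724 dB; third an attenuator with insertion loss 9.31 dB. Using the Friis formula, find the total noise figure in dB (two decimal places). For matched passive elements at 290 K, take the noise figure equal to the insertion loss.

Convert to linear (a loss of L dB is a gain of −L dB): F_i = 10^(NF_i/10), G_i = 10^(G_i,dB/10)
  Stage 1: F_1 = 10^(1.31/10) = 1.352, G_1 = 10^(−1.31/10) = 0.7396
  Stage 2: F_2 = 10^(0.724/10) = 1.181, G_2 = 10^(19.1/10) = 81.28
  Stage 3: F_3 = 10^(9.31/10) = 8.531, G_3 = 10^(−9.31/10) = 0.1172
Friis cascade:
  F = 1.352 + (1.181 − 1)/0.7396 + (8.531 − 1)/60.12 = 1.723
NF = 10 log₁₀(1.723) = 2.36 dB

2.36 dB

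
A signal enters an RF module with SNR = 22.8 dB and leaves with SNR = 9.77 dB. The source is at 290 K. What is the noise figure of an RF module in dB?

NF (dB) = SNR_in(dB) − SNR_out(dB) when the source is at T₀
NF = 22.8 − 9.77 = 13.03 dB

13.03 dB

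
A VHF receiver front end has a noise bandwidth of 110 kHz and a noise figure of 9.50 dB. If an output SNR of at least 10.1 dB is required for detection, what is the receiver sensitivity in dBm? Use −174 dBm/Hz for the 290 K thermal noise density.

−104.0 dBm

Sensitivity = −174 + 10 log₁₀(B) + NF + SNR_min
= −174 + 50.41 + 9.50 + 10.1
= −103.99 dBm → −104.0 dBm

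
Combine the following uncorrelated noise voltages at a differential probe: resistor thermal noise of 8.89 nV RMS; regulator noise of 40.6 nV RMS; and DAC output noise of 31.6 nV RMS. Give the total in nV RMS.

52.2 nV

Uncorrelated sources add in power (mean-square): V_tot = √(ΣV_i²)
V_tot = √[(8.89×10⁻⁹)² + (4.06×10⁻⁸)² + (3.16×10⁻⁸)²] = 5.22×10⁻⁸ V = 52.2 nV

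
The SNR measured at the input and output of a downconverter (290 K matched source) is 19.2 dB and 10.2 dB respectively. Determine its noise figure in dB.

9.0 dB

NF (dB) = SNR_in(dB) − SNR_out(dB) when the source is at T₀
NF = 19.2 − 10.2 = 9.0 dB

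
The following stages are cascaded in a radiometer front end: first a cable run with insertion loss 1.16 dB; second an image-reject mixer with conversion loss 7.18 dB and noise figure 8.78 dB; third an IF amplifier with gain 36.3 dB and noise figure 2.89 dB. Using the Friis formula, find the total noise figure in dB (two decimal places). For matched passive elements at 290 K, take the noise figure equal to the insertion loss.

Convert to linear (a loss of L dB is a gain of −L dB): F_i = 10^(NF_i/10), G_i = 10^(G_i,dB/10)
  Stage 1: F_1 = 10^(1.16/10) = 1.306, G_1 = 10^(−1.16/10) = 0.7656
  Stage 2: F_2 = 10^(8.78/10) = 7.551, G_2 = 10^(−7.18/10) = 0.1914
  Stage 3: F_3 = 10^(2.89/10) = 1.945, G_3 = 10^(36.3/10) = 4266
Friis cascade:
  F = 1.306 + (7.551 − 1)/0.7656 + (1.945 − 1)/0.1466 = 16.31
NF = 10 log₁₀(16.31) = 12.13 dB

12.13 dB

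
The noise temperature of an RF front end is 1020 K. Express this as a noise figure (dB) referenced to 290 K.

F = 1 + T_e/T₀ = 1 + 1020/290 = 4.51724
NF = 10 log₁₀(4.51724) = 6.55 dB

6.55 dB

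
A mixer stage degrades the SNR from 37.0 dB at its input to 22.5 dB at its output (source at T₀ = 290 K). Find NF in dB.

NF (dB) = SNR_in(dB) − SNR_out(dB) when the source is at T₀
NF = 37.0 − 22.5 = 14.5 dB

14.5 dB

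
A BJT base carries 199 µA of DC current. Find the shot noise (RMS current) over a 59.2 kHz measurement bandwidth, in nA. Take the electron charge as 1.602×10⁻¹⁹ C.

I_n = √(2qI·B)
2qI·B = 2 × 1.602×10⁻¹⁹ × 1.99×10⁻⁴ × 5.92×10⁴ = 3.77×10⁻¹⁸ A²
I_n = √(3.77×10⁻¹⁸) = 1.94×10⁻⁹ A = 1.94 nA

1.94 nA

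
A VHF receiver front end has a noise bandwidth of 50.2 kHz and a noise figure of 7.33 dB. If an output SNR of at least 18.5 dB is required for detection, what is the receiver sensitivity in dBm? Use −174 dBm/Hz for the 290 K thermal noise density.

Sensitivity = −174 + 10 log₁₀(B) + NF + SNR_min
= −174 + 47.01 + 7.33 + 18.5
= −101.16 dBm → −101.2 dBm

−101.2 dBm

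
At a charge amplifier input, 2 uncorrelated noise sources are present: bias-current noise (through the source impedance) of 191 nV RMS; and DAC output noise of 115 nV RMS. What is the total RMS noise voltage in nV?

223 nV

Uncorrelated sources add in power (mean-square): V_tot = √(ΣV_i²)
V_tot = √[(1.91×10⁻⁷)² + (1.15×10⁻⁷)²] = 2.23×10⁻⁷ V = 223 nV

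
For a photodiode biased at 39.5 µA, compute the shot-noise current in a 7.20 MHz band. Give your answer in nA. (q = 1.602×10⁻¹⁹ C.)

I_n = √(2qI·B)
2qI·B = 2 × 1.602×10⁻¹⁹ × 3.95×10⁻⁵ × 7.20×10⁶ = 9.11×10⁻¹⁷ A²
I_n = √(9.11×10⁻¹⁷) = 9.55×10⁻⁹ A = 9.55 nA

9.55 nA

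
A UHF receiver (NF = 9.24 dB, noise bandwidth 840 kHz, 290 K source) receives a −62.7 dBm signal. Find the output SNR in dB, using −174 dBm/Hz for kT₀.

Noise floor: N = −174 + 10 log₁₀(B) + NF
10 log₁₀(8.40×10⁵) = 59.24 dB
N = −174 + 59.24 + 9.24 = −105.52 dBm
SNR = P_sig − N = −62.7 − (−105.52) = 42.82 dB → 42.8 dB

42.8 dB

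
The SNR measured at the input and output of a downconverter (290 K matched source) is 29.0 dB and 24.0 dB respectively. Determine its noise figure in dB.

NF (dB) = SNR_in(dB) − SNR_out(dB) when the source is at T₀
NF = 29.0 − 24.0 = 5.0 dB

5.0 dB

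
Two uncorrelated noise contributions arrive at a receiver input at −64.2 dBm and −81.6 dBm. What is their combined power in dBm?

Convert to linear, add, convert back:
P₁ = 3.80×10⁻¹⁰ W, P₂ = 6.92×10⁻¹² W
P_tot = 3.87×10⁻¹⁰ W → 10 log₁₀(P_tot / 10⁻³) = −64.1 dBm

−64.1 dBm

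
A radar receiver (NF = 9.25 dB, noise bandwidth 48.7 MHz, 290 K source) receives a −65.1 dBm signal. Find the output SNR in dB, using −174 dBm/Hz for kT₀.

Noise floor: N = −174 + 10 log₁₀(B) + NF
10 log₁₀(4.87×10⁷) = 76.88 dB
N = −174 + 76.88 + 9.25 = −87.87 dBm
SNR = P_sig − N = −65.1 − (−87.87) = 22.77 dB → 22.8 dB

22.8 dB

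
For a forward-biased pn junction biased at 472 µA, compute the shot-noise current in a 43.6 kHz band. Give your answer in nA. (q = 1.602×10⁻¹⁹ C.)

I_n = √(2qI·B)
2qI·B = 2 × 1.602×10⁻¹⁹ × 4.72×10⁻⁴ × 4.36×10⁴ = 6.59×10⁻¹⁸ A²
I_n = √(6.59×10⁻¹⁸) = 2.57×10⁻⁹ A = 2.57 nA

2.57 nA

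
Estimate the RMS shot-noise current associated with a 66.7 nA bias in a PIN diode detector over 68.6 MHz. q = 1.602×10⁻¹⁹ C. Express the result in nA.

1.21 nA

I_n = √(2qI·B)
2qI·B = 2 × 1.602×10⁻¹⁹ × 6.67×10⁻⁸ × 6.86×10⁷ = 1.47×10⁻¹⁸ A²
I_n = √(1.47×10⁻¹⁸) = 1.21×10⁻⁹ A = 1.21 nA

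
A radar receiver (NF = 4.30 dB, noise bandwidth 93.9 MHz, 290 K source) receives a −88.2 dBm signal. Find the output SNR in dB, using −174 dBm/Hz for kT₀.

Noise floor: N = −174 + 10 log₁₀(B) + NF
10 log₁₀(9.39×10⁷) = 79.73 dB
N = −174 + 79.73 + 4.30 = −89.97 dBm
SNR = P_sig − N = −88.2 − (−89.97) = 1.77 dB → 1.8 dB

1.8 dB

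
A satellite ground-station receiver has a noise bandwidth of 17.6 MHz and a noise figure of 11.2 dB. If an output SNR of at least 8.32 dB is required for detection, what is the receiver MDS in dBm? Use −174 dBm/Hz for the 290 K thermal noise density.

Sensitivity = −174 + 10 log₁₀(B) + NF + SNR_min
= −174 + 72.46 + 11.2 + 8.32
= −82.02 dBm → −82.0 dBm

−82.0 dBm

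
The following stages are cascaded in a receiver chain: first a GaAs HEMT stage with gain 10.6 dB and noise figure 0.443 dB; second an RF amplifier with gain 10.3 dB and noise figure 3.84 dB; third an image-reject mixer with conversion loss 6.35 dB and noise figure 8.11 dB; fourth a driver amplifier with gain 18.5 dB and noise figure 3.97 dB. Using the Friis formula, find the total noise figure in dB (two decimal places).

1.23 dB

Convert to linear (a loss of L dB is a gain of −L dB): F_i = 10^(NF_i/10), G_i = 10^(G_i,dB/10)
  Stage 1: F_1 = 10^(0.443/10) = 1.107, G_1 = 10^(10.6/10) = 11.48
  Stage 2: F_2 = 10^(3.84/10) = 2.421, G_2 = 10^(10.3/10) = 10.72
  Stage 3: F_3 = 10^(8.11/10) = 6.471, G_3 = 10^(−6.35/10) = 0.2317
  Stage 4: F_4 = 10^(3.97/10) = 2.495, G_4 = 10^(18.5/10) = 70.79
Friis cascade:
  F = 1.107 + (2.421 − 1)/11.48 + (6.471 − 1)/123.0 + (2.495 − 1)/28.51 = 1.328
NF = 10 log₁₀(1.328) = 1.23 dB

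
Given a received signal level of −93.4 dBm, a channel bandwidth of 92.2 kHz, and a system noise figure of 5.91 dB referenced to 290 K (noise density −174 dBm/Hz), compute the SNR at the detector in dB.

25.0 dB

Noise floor: N = −174 + 10 log₁₀(B) + NF
10 log₁₀(9.22×10⁴) = 49.65 dB
N = −174 + 49.65 + 5.91 = −118.44 dBm
SNR = P_sig − N = −93.4 − (−118.44) = 25.04 dB → 25.0 dB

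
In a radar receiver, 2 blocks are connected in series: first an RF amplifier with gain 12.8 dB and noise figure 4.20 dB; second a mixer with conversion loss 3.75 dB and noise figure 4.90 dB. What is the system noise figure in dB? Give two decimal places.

Convert to linear (a loss of L dB is a gain of −L dB): F_i = 10^(NF_i/10), G_i = 10^(G_i,dB/10)
  Stage 1: F_1 = 10^(4.20/10) = 2.630, G_1 = 10^(12.8/10) = 19.05
  Stage 2: F_2 = 10^(4.90/10) = 3.090, G_2 = 10^(−3.75/10) = 0.4217
Friis cascade:
  F = 2.630 + (3.090 − 1)/19.05 = 2.740
NF = 10 log₁₀(2.740) = 4.38 dB

4.38 dB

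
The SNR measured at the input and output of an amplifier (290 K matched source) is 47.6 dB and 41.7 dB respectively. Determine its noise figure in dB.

NF (dB) = SNR_in(dB) − SNR_out(dB) when the source is at T₀
NF = 47.6 − 41.7 = 5.9 dB

5.9 dB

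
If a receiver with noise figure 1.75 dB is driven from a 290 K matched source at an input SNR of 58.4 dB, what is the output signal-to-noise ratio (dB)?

By definition F = SNR_in/SNR_out, so in dB: SNR_out = SNR_in − NF
SNR_out = 58.4 − 1.75 = 56.65 dB

56.65 dB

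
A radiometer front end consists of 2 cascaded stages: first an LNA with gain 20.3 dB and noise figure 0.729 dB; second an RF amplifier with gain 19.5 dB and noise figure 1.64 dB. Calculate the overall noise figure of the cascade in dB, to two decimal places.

Convert to linear (a loss of L dB is a gain of −L dB): F_i = 10^(NF_i/10), G_i = 10^(G_i,dB/10)
  Stage 1: F_1 = 10^(0.729/10) = 1.183, G_1 = 10^(20.3/10) = 107.2
  Stage 2: F_2 = 10^(1.64/10) = 1.459, G_2 = 10^(19.5/10) = 89.13
Friis cascade:
  F = 1.183 + (1.459 − 1)/107.2 = 1.187
NF = 10 log₁₀(1.187) = 0.74 dB

0.74 dB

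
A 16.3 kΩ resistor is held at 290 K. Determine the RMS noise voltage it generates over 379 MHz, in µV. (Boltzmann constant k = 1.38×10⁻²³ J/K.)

V_n = √(4kTRB)
4kTRB = 4 × 1.38×10⁻²³ × 290 × 1.63×10⁴ × 3.79×10⁸ = 9.89×10⁻⁸ V²
V_n = √(9.89×10⁻⁸) = 3.14×10⁻⁴ V = 314 µV

314 µV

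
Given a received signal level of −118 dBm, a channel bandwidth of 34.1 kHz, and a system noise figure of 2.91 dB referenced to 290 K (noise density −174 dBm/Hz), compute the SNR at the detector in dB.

Noise floor: N = −174 + 10 log₁₀(B) + NF
10 log₁₀(3.41×10⁴) = 45.33 dB
N = −174 + 45.33 + 2.91 = −125.76 dBm
SNR = P_sig − N = −118 − (−125.76) = 7.76 dB → 7.8 dB

7.8 dB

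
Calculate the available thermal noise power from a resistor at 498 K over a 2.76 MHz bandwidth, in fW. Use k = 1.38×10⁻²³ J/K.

19.0 fW

P_n = kTB = 1.38×10⁻²³ × 498 × 2.76×10⁶ = 1.90×10⁻¹⁴ W = 19.0 fW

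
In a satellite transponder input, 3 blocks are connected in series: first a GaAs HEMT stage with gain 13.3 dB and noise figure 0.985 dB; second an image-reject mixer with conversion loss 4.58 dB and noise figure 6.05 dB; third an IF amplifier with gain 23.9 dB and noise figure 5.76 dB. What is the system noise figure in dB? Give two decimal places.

Convert to linear (a loss of L dB is a gain of −L dB): F_i = 10^(NF_i/10), G_i = 10^(G_i,dB/10)
  Stage 1: F_1 = 10^(0.985/10) = 1.255, G_1 = 10^(13.3/10) = 21.38
  Stage 2: F_2 = 10^(6.05/10) = 4.027, G_2 = 10^(−4.58/10) = 0.3483
  Stage 3: F_3 = 10^(5.76/10) = 3.767, G_3 = 10^(23.9/10) = 245.5
Friis cascade:
  F = 1.255 + (4.027 − 1)/21.38 + (3.767 − 1)/7.447 = 1.768
NF = 10 log₁₀(1.768) = 2.47 dB

2.47 dB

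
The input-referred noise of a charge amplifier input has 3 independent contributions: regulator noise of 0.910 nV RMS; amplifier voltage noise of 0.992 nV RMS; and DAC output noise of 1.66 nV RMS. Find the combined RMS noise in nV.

2.14 nV

Uncorrelated sources add in power (mean-square): V_tot = √(ΣV_i²)
V_tot = √[(9.10×10⁻¹⁰)² + (9.92×10⁻¹⁰)² + (1.66×10⁻⁹)²] = 2.14×10⁻⁹ V = 2.14 nV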